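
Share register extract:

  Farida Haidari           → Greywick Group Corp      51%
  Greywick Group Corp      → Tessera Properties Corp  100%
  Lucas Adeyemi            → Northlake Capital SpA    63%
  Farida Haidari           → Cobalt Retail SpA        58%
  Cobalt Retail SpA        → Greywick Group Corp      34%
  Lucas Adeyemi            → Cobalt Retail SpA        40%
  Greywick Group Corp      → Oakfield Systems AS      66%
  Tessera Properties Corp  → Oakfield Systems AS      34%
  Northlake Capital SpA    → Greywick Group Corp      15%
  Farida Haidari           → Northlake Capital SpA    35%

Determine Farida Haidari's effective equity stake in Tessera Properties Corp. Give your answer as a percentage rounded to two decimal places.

Farida reaches Tessera along 3 paths.
Via Greywick: 51% × 100% = 51%.
Via Northlake → Greywick: 35% × 15% × 100% = 5.25%.
Via Cobalt → Greywick: 58% × 34% × 100% = 19.72%.
Total: 51% + 5.25% + 19.72% = 75.97%.

75.97%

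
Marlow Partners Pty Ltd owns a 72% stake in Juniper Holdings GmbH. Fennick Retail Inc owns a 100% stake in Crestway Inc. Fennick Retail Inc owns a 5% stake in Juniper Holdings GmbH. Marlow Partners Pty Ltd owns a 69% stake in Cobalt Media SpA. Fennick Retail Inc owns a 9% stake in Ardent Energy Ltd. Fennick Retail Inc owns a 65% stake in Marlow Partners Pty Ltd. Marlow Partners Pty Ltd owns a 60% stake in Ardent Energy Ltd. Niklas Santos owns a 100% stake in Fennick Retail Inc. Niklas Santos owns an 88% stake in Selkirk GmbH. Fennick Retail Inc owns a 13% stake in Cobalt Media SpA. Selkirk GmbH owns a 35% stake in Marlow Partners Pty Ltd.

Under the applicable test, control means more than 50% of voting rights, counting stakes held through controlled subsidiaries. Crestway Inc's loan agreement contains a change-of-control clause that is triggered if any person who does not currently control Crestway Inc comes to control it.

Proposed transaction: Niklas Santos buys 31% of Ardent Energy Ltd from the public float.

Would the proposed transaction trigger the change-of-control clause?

No

The purchase changes only Niklas's holdings, so Niklas is the only person who could newly come to control Crestway.
Niklas holds 100% of Fennick, so Niklas controls Fennick.
Fennick holds 100% of Crestway, so Niklas controls Crestway.
So Niklas already controls Crestway before the transaction.
After the purchase, Niklas holds 31% of Ardent directly.
Niklas controlled Crestway already, so this is not a new person acquiring control; every other person's position is unchanged or reduced.
No new person acquires control, so the clause is not triggered.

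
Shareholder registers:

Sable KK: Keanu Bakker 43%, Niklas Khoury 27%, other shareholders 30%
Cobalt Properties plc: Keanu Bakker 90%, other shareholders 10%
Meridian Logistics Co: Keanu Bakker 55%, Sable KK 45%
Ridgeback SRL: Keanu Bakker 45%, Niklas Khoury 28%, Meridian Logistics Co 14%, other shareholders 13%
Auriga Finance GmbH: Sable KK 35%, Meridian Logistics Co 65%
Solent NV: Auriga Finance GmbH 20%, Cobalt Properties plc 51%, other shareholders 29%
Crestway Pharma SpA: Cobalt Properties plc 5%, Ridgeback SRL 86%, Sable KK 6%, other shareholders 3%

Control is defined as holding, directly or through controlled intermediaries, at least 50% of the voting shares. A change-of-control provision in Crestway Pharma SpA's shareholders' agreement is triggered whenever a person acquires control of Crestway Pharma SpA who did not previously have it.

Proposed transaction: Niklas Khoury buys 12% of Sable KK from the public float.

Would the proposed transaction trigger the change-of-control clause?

No

The purchase changes only Niklas's holdings, so Niklas is the only person who could newly come to control Crestway.
Niklas's largest direct stake is 28% in Ridgeback, which does not meet the threshold, so Niklas controls no company.
Neither Niklas nor any entity Niklas controls holds any voting interest in Crestway.
So before the transaction, Niklas does not control Crestway.
After the purchase, Niklas's direct stake in Sable rises to 27% + 12% = 39%.
Niklas's side now holds 39% of Sable, not ≥ 50%, so Niklas still does not control Sable.
After the transaction, neither Niklas nor any entity Niklas controls holds a voting interest in Crestway, so Niklas still does not control it.
No new person acquires control, so the clause is not triggered.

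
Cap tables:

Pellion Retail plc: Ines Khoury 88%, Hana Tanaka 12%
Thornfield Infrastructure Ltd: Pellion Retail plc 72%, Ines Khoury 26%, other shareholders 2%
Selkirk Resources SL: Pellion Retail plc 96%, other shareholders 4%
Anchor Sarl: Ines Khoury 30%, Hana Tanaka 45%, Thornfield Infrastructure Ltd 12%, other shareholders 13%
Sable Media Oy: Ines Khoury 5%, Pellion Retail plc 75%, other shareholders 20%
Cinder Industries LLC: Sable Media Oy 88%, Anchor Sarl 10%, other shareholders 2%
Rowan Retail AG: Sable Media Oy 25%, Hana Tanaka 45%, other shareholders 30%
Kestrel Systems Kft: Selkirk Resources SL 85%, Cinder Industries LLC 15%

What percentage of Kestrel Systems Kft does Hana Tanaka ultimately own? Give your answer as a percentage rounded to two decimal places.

11.67%

Hana reaches Kestrel along 4 paths.
Via Pellion → Selkirk: 12% × 96% × 85% = 9.792%.
Via Pellion → Sable → Cinder: 12% × 75% × 88% × 15% = 1.188%.
Via Anchor → Cinder: 45% × 10% × 15% = 0.675%.
Via Pellion → Thornfield → Anchor → Cinder: 12% × 72% × 12% × 10% × 15% = 0.015552%.
Total: 9.792% + 1.188% + 0.675% + 0.015552% = 11.670552%.
Rounded: 11.67%.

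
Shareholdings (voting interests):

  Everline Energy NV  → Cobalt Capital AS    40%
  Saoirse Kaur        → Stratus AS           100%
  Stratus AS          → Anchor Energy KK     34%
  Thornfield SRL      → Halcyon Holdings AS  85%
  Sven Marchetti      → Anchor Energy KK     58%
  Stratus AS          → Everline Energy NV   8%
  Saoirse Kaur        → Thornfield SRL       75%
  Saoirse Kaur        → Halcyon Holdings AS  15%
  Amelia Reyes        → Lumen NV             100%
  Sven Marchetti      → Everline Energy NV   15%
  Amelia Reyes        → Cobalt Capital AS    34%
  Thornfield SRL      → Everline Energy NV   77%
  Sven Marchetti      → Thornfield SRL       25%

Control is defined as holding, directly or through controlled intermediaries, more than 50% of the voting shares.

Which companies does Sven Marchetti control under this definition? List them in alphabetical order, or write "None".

Sven holds 58% of Anchor, so Sven controls Anchor.
No other company's threshold is met.

Anchor Energy KK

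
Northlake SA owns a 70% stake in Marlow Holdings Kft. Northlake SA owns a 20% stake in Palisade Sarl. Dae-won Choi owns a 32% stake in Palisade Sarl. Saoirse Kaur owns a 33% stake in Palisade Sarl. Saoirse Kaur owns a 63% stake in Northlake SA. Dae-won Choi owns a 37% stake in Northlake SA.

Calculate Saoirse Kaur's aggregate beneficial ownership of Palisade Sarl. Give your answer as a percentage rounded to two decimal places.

Saoirse reaches Palisade along 2 paths.
Direct stake: 33% = 33%.
Via Northlake: 63% × 20% = 12.6%.
Total: 33% + 12.6% = 45.6%.
Rounded: 45.60%.

45.60%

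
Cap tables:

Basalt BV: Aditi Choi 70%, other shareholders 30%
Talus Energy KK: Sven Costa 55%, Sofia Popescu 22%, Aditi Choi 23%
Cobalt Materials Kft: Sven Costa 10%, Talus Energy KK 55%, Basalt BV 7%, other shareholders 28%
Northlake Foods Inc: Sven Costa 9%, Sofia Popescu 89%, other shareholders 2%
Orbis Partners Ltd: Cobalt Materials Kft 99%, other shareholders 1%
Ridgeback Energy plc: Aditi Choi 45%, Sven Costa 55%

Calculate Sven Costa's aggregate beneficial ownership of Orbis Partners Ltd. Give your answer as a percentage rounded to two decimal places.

Sven reaches Orbis along 2 paths.
Via Cobalt: 10% × 99% = 9.9%.
Via Talus → Cobalt: 55% × 55% × 99% = 29.9475%.
Total: 9.9% + 29.9475% = 39.8475%.
Rounded: 39.85%.

39.85%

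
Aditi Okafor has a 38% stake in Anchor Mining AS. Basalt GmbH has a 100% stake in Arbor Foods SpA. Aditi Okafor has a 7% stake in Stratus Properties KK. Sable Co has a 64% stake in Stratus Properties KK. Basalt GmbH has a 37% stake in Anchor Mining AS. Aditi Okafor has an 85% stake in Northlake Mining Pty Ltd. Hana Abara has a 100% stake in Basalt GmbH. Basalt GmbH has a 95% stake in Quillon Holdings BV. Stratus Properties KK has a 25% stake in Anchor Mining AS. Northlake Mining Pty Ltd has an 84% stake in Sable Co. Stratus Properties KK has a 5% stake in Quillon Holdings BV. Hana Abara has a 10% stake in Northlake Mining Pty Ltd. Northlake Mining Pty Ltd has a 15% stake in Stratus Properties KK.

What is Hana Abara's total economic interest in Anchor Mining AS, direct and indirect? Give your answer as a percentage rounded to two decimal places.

Hana reaches Anchor along 3 paths.
Via Northlake → Stratus: 10% × 15% × 25% = 0.375%.
Via Northlake → Sable → Stratus: 10% × 84% × 64% × 25% = 1.344%.
Via Basalt: 100% × 37% = 37%.
Total: 0.375% + 1.344% + 37% = 38.719%.
Rounded: 38.72%.

38.72%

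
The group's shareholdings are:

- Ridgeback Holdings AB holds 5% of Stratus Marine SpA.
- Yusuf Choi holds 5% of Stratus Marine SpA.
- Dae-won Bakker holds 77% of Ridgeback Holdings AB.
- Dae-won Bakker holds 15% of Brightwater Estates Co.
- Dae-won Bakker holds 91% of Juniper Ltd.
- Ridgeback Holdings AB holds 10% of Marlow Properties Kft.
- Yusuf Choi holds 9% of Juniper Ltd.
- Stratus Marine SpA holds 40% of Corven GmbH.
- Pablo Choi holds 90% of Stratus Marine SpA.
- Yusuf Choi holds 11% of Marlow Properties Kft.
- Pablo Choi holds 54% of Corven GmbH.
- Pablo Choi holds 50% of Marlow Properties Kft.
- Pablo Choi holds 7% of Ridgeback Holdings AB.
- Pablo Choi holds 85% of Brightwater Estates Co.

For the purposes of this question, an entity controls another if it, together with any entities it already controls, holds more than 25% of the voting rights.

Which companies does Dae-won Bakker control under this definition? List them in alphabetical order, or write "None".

Dae-won holds 77% of Ridgeback, so Dae-won controls Ridgeback.
Dae-won holds 91% of Juniper, so Dae-won controls Juniper.
No other company's threshold is met.

Juniper Ltd, Ridgeback Holdings AB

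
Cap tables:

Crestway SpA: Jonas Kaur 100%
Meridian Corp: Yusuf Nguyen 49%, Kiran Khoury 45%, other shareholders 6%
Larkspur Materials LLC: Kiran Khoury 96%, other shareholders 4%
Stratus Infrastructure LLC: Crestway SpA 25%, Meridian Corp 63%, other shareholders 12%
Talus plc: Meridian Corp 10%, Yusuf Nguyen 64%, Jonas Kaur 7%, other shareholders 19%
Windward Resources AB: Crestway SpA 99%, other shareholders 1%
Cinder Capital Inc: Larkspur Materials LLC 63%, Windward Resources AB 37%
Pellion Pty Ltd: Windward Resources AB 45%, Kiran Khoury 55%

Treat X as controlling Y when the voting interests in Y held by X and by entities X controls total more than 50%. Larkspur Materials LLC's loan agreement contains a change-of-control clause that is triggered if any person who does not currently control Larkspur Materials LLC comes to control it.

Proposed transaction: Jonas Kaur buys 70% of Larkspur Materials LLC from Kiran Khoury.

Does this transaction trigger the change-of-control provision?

The purchase adds only to Jonas's holdings (Kiran's stake shrinks), so Jonas is the only person who could newly come to control Larkspur.
Jonas holds 100% of Crestway, so Jonas controls Crestway.
Crestway holds 99% of Windward, so Jonas controls Windward.
Neither Jonas nor any entity Jonas controls holds any voting interest in Larkspur.
So before the transaction, Jonas does not control Larkspur.
After the purchase, Jonas holds 70% of Larkspur directly, and Kiran's stake falls to 26%.
Jonas holds 70% of Larkspur, so Jonas controls Larkspur.
Jonas did not control Larkspur before and does after, so the clause is triggered.

Yes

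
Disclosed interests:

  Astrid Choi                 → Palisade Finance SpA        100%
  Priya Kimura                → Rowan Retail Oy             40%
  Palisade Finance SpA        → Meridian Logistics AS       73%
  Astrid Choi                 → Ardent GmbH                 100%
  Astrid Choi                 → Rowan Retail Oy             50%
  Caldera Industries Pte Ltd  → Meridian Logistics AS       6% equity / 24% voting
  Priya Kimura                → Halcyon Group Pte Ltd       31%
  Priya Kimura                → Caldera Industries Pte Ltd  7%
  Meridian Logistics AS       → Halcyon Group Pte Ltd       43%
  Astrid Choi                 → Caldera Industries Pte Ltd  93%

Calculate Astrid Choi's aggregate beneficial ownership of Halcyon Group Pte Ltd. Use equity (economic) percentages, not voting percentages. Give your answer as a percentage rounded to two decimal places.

33.79%

Astrid reaches Halcyon along 2 paths.
Via Palisade → Meridian: 100% × 73% × 43% = 31.39%.
Via Caldera → Meridian: 93% × 6% × 43% = 2.3994%.
Total: 31.39% + 2.3994% = 33.7894%.
Rounded: 33.79%.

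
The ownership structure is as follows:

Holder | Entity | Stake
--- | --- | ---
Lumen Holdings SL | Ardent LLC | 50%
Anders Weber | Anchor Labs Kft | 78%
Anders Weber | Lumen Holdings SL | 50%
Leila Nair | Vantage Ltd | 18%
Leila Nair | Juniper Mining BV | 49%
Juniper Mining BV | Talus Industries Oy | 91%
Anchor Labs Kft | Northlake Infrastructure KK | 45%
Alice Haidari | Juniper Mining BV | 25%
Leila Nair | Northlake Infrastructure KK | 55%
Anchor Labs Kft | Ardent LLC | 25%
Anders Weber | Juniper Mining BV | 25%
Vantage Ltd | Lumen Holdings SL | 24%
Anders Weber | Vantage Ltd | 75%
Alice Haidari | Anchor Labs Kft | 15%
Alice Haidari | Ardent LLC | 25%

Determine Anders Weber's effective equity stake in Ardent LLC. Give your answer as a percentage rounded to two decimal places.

Anders reaches Ardent along 3 paths.
Via Lumen: 50% × 50% = 25%.
Via Vantage → Lumen: 75% × 24% × 50% = 9%.
Via Anchor: 78% × 25% = 19.5%.
Total: 25% + 9% + 19.5% = 53.5%.
Rounded: 53.50%.

53.50%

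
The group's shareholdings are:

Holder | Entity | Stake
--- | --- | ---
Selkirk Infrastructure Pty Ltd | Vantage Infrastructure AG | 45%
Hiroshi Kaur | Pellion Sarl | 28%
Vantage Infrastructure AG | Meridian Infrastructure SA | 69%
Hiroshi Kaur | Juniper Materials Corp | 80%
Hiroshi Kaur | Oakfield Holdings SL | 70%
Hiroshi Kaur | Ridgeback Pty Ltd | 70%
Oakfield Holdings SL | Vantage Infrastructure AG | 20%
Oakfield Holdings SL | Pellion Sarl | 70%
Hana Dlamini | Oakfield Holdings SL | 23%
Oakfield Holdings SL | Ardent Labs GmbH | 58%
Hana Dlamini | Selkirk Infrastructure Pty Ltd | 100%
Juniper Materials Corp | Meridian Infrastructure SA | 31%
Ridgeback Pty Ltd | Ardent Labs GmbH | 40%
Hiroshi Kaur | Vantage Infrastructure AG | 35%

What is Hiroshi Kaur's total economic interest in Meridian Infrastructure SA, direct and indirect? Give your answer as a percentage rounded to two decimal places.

Hiroshi reaches Meridian along 3 paths.
Via Juniper: 80% × 31% = 24.8%.
Via Vantage: 35% × 69% = 24.15%.
Via Oakfield → Vantage: 70% × 20% × 69% = 9.66%.
Total: 24.8% + 24.15% + 9.66% = 58.61%.

58.61%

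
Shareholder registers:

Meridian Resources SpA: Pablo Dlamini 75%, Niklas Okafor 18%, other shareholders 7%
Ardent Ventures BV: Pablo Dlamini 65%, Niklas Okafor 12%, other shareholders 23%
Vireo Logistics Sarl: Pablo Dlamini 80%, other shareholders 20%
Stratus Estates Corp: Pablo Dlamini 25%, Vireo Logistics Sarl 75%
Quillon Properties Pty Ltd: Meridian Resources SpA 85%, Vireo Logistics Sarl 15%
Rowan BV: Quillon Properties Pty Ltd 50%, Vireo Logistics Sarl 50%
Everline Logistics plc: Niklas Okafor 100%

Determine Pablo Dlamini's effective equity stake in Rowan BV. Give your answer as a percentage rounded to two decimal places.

Pablo reaches Rowan along 3 paths.
Via Meridian → Quillon: 75% × 85% × 50% = 31.875%.
Via Vireo → Quillon: 80% × 15% × 50% = 6%.
Via Vireo: 80% × 50% = 40%.
Total: 31.875% + 6% + 40% = 77.875%.
Rounded: 77.88%.

77.88%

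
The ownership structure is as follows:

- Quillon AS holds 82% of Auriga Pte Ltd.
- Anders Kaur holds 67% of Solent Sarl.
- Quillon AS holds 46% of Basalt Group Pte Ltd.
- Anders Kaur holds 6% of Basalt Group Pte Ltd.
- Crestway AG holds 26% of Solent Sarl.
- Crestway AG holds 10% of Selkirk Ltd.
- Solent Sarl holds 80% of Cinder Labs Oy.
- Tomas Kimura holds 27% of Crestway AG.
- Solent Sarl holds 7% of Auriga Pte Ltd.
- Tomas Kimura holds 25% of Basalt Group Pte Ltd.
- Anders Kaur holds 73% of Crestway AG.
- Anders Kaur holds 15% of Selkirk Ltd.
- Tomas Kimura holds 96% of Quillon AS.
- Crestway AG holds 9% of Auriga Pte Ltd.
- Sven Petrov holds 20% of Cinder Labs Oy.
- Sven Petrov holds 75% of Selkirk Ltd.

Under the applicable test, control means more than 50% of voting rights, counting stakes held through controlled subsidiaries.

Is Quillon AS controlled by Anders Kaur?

No

Anders holds 73% of Crestway, so Anders controls Crestway.
Anders and Crestway together hold 67% + 26% = 93% of Solent, so Anders controls Solent.
Solent holds 80% of Cinder, so Anders controls Cinder.
Neither Anders nor any entity Anders controls holds any voting interest in Quillon.
So Anders does not control Quillon.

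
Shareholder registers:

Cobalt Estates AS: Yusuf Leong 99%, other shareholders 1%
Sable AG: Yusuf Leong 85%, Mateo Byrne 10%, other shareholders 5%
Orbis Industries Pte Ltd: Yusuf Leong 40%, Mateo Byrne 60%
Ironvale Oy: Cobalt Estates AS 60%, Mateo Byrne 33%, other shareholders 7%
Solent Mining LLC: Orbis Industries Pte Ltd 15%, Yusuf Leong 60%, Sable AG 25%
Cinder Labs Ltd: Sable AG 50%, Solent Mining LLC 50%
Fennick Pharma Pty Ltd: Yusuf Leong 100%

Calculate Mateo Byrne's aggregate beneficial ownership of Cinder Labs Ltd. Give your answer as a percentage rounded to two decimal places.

Mateo reaches Cinder along 3 paths.
Via Sable: 10% × 50% = 5%.
Via Orbis → Solent: 60% × 15% × 50% = 4.5%.
Via Sable → Solent: 10% × 25% × 50% = 1.25%.
Total: 5% + 4.5% + 1.25% = 10.75%.

10.75%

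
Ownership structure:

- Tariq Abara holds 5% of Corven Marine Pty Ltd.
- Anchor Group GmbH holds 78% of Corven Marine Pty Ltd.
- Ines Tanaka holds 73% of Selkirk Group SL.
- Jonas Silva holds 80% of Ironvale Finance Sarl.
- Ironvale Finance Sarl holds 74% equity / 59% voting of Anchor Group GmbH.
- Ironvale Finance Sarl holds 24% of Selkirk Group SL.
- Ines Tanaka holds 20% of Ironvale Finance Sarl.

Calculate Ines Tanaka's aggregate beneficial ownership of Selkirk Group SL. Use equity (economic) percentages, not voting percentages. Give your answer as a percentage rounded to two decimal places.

77.80%

Ines reaches Selkirk along 2 paths.
Direct stake: 73% = 73%.
Via Ironvale: 20% × 24% = 4.8%.
Total: 73% + 4.8% = 77.8%.
Rounded: 77.80%.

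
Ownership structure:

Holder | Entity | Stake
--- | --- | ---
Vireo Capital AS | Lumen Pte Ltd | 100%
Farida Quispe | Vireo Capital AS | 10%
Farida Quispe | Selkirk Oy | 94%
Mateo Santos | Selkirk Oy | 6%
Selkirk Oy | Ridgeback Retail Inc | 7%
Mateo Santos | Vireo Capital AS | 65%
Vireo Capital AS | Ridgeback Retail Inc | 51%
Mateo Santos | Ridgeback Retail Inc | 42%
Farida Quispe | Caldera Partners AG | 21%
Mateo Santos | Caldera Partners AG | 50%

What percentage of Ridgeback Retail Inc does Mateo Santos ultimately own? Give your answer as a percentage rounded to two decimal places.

Mateo reaches Ridgeback along 3 paths.
Direct stake: 42% = 42%.
Via Vireo: 65% × 51% = 33.15%.
Via Selkirk: 6% × 7% = 0.42%.
Total: 42% + 33.15% + 0.42% = 75.57%.

75.57%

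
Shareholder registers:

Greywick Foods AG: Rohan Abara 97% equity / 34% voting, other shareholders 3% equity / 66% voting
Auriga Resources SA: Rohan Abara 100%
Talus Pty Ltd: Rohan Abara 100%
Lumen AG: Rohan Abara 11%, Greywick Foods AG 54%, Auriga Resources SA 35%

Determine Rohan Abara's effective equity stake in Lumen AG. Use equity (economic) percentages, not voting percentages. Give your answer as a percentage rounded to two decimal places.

98.38%

Rohan reaches Lumen along 3 paths.
Direct stake: 11% = 11%.
Via Greywick: 97% × 54% = 52.38%.
Via Auriga: 100% × 35% = 35%.
Total: 11% + 52.38% + 35% = 98.38%.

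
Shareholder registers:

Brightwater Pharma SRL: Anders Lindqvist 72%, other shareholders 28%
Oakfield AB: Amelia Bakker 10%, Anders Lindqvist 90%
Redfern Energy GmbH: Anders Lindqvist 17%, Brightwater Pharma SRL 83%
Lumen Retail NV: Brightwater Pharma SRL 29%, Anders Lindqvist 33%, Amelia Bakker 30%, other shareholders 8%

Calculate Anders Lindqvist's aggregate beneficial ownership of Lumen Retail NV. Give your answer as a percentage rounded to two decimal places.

Anders reaches Lumen along 2 paths.
Via Brightwater: 72% × 29% = 20.88%.
Direct stake: 33% = 33%.
Total: 20.88% + 33% = 53.88%.

53.88%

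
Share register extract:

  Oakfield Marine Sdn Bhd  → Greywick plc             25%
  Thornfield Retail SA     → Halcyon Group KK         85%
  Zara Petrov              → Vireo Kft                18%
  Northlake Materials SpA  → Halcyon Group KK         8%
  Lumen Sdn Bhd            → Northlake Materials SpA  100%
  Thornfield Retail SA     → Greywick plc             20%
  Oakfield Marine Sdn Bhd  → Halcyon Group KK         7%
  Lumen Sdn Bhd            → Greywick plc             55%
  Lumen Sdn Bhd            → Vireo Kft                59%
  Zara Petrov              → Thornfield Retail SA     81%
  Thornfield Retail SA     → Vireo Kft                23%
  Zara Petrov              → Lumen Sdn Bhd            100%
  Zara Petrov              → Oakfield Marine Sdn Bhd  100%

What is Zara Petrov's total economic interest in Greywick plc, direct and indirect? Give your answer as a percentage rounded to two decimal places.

96.20%

Zara reaches Greywick along 3 paths.
Via Lumen: 100% × 55% = 55%.
Via Thornfield: 81% × 20% = 16.2%.
Via Oakfield: 100% × 25% = 25%.
Total: 55% + 16.2% + 25% = 96.2%.
Rounded: 96.20%.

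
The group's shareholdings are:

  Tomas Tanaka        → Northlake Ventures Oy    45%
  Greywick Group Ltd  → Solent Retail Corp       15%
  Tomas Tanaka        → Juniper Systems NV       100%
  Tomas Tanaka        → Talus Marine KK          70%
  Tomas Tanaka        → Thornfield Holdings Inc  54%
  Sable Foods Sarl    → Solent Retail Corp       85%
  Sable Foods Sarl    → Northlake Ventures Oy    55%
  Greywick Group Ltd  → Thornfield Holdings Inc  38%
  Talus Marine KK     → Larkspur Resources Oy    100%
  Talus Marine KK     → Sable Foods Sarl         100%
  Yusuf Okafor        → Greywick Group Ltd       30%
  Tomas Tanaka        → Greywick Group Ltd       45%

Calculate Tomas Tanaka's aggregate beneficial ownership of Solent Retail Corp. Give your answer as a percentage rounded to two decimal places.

Tomas reaches Solent along 2 paths.
Via Talus → Sable: 70% × 100% × 85% = 59.5%.
Via Greywick: 45% × 15% = 6.75%.
Total: 59.5% + 6.75% = 66.25%.

66.25%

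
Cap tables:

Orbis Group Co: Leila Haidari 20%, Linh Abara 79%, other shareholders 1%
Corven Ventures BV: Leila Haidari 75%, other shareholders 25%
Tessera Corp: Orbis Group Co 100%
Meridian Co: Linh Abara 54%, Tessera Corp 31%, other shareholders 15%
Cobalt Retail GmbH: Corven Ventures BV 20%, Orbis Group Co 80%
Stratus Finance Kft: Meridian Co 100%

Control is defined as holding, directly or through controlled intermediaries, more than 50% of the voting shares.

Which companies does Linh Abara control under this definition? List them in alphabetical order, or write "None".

Cobalt Retail GmbH, Meridian Co, Orbis Group Co, Stratus Finance Kft, Tessera Corp

Linh holds 79% of Orbis, so Linh controls Orbis.
Orbis holds 100% of Tessera, so Linh controls Tessera.
Linh and Tessera together hold 54% + 31% = 85% of Meridian, so Linh controls Meridian.
Orbis holds 80% of Cobalt, so Linh controls Cobalt.
Meridian holds 100% of Stratus, so Linh controls Stratus.
No other company's threshold is met.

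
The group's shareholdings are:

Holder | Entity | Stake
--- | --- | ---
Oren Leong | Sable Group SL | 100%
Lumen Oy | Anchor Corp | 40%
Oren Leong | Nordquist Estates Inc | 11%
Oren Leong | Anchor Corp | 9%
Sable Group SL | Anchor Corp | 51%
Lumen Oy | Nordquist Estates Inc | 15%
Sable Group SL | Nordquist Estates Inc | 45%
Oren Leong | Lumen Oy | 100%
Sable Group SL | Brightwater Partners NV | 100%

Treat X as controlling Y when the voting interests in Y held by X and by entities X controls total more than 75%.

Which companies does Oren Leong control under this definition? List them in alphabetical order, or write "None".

Oren holds 100% of Lumen, so Oren controls Lumen.
Oren holds 100% of Sable, so Oren controls Sable.
Sable and Oren and Lumen together hold 51% + 9% + 40% = 100% of Anchor, so Oren controls Anchor.
Sable holds 100% of Brightwater, so Oren controls Brightwater.
No other company's threshold is met.

Anchor Corp, Brightwater Partners NV, Lumen Oy, Sable Group SL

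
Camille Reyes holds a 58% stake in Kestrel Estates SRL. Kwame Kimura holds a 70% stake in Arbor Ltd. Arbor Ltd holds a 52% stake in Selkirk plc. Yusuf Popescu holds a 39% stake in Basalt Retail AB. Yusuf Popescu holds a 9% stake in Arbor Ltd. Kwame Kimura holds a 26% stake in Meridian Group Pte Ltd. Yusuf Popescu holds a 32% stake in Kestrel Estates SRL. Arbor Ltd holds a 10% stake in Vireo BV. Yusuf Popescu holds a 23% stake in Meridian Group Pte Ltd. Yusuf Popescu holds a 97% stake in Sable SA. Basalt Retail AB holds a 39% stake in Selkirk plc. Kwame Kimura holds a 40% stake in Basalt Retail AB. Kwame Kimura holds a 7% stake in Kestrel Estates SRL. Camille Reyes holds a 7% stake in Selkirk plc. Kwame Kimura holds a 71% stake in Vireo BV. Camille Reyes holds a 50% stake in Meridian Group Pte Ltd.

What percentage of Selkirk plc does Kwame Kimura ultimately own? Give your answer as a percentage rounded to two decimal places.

Kwame reaches Selkirk along 2 paths.
Via Basalt: 40% × 39% = 15.6%.
Via Arbor: 70% × 52% = 36.4%.
Total: 15.6% + 36.4% = 52%.
Rounded: 52.00%.

52.00%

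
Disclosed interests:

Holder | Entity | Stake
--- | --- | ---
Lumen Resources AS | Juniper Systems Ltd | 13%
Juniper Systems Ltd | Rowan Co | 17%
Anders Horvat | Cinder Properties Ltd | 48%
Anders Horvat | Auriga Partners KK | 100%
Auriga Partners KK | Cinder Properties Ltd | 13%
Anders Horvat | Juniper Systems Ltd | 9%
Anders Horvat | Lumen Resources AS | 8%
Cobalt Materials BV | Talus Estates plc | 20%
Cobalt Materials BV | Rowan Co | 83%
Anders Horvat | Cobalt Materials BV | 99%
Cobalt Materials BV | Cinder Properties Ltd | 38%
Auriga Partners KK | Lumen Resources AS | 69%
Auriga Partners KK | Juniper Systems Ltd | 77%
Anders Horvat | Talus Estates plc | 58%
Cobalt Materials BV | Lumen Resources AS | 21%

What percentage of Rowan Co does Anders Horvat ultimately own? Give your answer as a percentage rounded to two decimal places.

Anders reaches Rowan along 6 paths.
Via Juniper: 9% × 17% = 1.53%.
Via Auriga → Juniper: 100% × 77% × 17% = 13.09%.
Via Cobalt → Lumen → Juniper: 99% × 21% × 13% × 17% = 0.459459%.
Via Lumen → Juniper: 8% × 13% × 17% = 0.1768%.
Via Auriga → Lumen → Juniper: 100% × 69% × 13% × 17% = 1.5249%.
Via Cobalt: 99% × 83% = 82.17%.
Total: 1.53% + 13.09% + 0.459459% + 0.1768% + 1.5249% + 82.17% = 98.951159%.
Rounded: 98.95%.

98.95%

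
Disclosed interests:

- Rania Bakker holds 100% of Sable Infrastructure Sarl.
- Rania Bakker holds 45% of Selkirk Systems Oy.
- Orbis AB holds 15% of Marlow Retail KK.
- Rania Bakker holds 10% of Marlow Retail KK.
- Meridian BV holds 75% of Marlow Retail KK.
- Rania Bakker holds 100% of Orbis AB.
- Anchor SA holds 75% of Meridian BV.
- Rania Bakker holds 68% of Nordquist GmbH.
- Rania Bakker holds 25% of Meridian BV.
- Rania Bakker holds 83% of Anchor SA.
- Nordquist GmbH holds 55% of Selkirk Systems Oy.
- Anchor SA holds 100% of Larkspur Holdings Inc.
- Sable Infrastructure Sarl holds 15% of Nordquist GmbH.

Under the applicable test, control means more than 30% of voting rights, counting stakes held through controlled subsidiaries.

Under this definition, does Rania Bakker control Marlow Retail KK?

Rania holds 83% of Anchor, so Rania controls Anchor.
Anchor and Rania together hold 75% + 25% = 100% of Meridian, so Rania controls Meridian.
Rania holds 100% of Orbis, so Rania controls Orbis.
Meridian and Orbis and Rania together hold 75% + 15% + 10% = 100% of Marlow, so Rania controls Marlow.

Yes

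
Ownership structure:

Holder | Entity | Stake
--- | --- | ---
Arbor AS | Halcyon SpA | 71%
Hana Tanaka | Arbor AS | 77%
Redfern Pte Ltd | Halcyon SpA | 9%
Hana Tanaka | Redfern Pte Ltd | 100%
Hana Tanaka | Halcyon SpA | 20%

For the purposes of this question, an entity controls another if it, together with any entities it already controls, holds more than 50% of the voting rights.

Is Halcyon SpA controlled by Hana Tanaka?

Hana holds 77% of Arbor, so Hana controls Arbor.
Hana holds 100% of Redfern, so Hana controls Redfern.
Arbor and Redfern and Hana together hold 71% + 9% + 20% = 100% of Halcyon, so Hana controls Halcyon.

Yes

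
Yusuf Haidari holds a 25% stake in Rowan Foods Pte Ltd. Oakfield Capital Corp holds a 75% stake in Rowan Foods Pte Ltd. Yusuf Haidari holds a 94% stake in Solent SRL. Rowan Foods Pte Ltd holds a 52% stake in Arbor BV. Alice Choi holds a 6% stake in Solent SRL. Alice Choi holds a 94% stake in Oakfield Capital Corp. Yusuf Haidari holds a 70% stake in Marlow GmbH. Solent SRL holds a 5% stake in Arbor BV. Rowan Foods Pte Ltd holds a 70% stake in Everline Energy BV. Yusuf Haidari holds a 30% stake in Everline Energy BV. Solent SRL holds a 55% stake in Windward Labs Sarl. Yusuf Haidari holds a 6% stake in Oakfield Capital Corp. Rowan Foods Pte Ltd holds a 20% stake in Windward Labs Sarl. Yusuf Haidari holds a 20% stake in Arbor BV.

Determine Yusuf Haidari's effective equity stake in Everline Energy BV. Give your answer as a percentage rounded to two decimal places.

50.65%

Yusuf reaches Everline along 3 paths.
Via Oakfield → Rowan: 6% × 75% × 70% = 3.15%.
Via Rowan: 25% × 70% = 17.5%.
Direct stake: 30% = 30%.
Total: 3.15% + 17.5% + 30% = 50.65%.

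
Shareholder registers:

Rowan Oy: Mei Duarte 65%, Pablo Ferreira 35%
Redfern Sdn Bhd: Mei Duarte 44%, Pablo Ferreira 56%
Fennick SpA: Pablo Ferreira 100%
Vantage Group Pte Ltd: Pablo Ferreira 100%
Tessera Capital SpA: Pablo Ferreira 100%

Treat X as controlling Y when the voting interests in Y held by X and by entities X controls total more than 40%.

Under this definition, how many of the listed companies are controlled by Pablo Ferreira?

Pablo holds 56% of Redfern, so Pablo controls Redfern.
Pablo holds 100% of Fennick, so Pablo controls Fennick.
Pablo holds 100% of Vantage, so Pablo controls Vantage.
Pablo holds 100% of Tessera, so Pablo controls Tessera.
No other company's threshold is met.
Pablo controls 4 companies.

4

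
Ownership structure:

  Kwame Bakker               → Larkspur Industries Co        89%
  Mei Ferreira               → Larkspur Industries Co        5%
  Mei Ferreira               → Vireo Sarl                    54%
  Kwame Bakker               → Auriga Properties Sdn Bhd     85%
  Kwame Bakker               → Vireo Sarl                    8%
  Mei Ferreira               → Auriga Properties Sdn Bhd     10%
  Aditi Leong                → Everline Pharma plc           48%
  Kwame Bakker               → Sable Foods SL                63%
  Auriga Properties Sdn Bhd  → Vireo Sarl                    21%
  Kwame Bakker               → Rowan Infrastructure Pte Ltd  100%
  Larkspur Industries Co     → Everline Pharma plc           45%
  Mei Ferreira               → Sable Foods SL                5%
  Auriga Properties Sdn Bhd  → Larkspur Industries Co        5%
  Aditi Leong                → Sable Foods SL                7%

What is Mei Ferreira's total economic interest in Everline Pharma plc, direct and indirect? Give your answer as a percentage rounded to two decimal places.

Mei reaches Everline along 2 paths.
Via Larkspur: 5% × 45% = 2.25%.
Via Auriga → Larkspur: 10% × 5% × 45% = 0.225%.
Total: 2.25% + 0.225% = 2.475%.
Rounded: 2.48%.

2.48%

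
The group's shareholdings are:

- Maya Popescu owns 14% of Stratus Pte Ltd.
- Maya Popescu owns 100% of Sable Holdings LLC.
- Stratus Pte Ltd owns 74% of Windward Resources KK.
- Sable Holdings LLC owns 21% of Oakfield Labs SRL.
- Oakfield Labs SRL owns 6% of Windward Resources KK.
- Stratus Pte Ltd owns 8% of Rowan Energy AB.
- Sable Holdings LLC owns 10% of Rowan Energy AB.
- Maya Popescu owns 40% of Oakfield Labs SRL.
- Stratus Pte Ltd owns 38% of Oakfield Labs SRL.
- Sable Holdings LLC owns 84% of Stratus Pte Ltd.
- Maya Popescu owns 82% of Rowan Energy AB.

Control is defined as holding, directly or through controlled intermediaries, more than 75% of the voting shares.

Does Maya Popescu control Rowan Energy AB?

Maya holds 100% of Sable, so Maya controls Sable.
Sable and Maya together hold 84% + 14% = 98% of Stratus, so Maya controls Stratus.
Maya and Sable and Stratus together hold 82% + 10% + 8% = 100% of Rowan, so Maya controls Rowan.

Yes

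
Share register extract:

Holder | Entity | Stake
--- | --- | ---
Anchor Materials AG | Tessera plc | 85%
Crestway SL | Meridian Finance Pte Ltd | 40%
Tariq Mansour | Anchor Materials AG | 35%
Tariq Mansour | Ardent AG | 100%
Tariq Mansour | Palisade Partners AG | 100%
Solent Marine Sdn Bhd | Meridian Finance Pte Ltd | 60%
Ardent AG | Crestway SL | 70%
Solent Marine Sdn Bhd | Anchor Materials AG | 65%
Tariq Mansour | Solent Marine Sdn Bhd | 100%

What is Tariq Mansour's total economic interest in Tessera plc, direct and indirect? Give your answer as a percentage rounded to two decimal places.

85.00%

Tariq reaches Tessera along 2 paths.
Via Solent → Anchor: 100% × 65% × 85% = 55.25%.
Via Anchor: 35% × 85% = 29.75%.
Total: 55.25% + 29.75% = 85%.
Rounded: 85.00%.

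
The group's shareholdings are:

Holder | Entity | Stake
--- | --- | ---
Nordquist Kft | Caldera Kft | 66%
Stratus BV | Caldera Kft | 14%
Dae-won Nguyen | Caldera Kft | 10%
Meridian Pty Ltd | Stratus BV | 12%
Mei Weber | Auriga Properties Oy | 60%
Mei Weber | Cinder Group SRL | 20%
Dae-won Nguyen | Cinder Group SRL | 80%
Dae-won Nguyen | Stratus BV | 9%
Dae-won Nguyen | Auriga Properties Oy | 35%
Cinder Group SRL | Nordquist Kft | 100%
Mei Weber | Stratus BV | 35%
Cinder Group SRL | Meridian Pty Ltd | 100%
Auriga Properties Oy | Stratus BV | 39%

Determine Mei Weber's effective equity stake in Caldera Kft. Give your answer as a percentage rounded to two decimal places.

21.71%

Mei reaches Caldera along 4 paths.
Via Stratus: 35% × 14% = 4.9%.
Via Auriga → Stratus: 60% × 39% × 14% = 3.276%.
Via Cinder → Meridian → Stratus: 20% × 100% × 12% × 14% = 0.336%.
Via Cinder → Nordquist: 20% × 100% × 66% = 13.2%.
Total: 4.9% + 3.276% + 0.336% + 13.2% = 21.712%.
Rounded: 21.71%.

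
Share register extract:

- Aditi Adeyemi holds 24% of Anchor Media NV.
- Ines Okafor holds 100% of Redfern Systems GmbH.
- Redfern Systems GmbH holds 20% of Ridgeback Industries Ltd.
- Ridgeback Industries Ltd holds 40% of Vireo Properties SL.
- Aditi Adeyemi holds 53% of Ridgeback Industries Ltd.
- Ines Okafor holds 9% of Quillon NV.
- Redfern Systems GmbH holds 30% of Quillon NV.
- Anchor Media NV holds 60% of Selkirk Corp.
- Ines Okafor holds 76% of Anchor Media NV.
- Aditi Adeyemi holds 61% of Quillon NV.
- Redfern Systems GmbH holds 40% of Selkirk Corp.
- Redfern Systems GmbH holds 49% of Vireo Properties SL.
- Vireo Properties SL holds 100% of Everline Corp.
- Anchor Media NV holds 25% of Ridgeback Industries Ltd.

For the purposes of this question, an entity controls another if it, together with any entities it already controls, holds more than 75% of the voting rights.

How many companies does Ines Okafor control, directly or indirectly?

Ines holds 76% of Anchor, so Ines controls Anchor.
Ines holds 100% of Redfern, so Ines controls Redfern.
Anchor and Redfern together hold 60% + 40% = 100% of Selkirk, so Ines controls Selkirk.
No other company's threshold is met.
Ines controls 3 companies.

3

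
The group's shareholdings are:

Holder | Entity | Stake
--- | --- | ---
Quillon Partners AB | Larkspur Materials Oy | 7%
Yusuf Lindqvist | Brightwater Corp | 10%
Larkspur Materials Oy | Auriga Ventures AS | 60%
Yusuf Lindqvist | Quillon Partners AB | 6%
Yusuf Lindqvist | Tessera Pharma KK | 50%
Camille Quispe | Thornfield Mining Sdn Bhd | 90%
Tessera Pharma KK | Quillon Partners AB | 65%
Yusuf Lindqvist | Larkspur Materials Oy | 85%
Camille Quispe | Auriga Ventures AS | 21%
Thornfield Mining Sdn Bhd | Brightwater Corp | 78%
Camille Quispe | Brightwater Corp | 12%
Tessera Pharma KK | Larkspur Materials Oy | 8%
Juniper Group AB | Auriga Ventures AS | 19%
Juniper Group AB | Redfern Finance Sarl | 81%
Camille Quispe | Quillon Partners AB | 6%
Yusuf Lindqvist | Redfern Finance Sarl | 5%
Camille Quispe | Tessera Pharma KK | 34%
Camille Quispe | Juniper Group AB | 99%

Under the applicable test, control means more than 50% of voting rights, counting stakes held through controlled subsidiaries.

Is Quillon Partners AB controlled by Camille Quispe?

Camille holds 99% of Juniper, so Camille controls Juniper.
Camille holds 90% of Thornfield, so Camille controls Thornfield.
Camille and Thornfield together hold 12% + 78% = 90% of Brightwater, so Camille controls Brightwater.
Juniper holds 81% of Redfern, so Camille controls Redfern.
In Quillon, Camille's side holds only 6%, not > 50%.
So Camille does not control Quillon.

No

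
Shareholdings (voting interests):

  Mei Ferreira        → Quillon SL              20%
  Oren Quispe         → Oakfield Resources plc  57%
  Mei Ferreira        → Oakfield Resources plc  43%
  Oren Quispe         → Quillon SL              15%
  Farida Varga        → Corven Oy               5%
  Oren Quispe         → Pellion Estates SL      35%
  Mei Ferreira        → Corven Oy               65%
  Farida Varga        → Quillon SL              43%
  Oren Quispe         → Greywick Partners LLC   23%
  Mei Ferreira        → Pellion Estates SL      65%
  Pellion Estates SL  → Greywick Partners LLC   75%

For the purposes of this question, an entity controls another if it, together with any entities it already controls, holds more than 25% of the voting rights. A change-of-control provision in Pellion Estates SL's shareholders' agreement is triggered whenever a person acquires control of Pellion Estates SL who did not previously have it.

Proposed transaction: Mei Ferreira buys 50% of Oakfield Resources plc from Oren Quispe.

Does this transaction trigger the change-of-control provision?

The purchase adds only to Mei's holdings (Oren's stake shrinks), so Mei is the only person who could newly come to control Pellion.
Mei holds 65% of Pellion, so Mei controls Pellion.
So Mei already controls Pellion before the transaction.
After the purchase, Mei's direct stake in Oakfield rises to 43% + 50% = 93%, and Oren's stake falls to 7%.
Mei controlled Pellion already, so this is not a new person acquiring control; every other person's position is unchanged or reduced.
No new person acquires control, so the clause is not triggered.

No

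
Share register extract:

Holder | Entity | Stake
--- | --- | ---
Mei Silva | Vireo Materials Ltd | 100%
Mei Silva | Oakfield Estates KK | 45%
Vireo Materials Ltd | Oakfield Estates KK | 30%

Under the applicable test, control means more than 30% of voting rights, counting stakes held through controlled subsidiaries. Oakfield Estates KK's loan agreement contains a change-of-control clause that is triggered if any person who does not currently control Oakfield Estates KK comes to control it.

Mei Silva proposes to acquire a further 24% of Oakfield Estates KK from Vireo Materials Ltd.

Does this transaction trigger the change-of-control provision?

The purchase adds only to Mei's holdings (Vireo's stake shrinks), so Mei is the only person who could newly come to control Oakfield.
Mei holds 100% of Vireo, so Mei controls Vireo.
Mei and Vireo together hold 45% + 30% = 75% of Oakfield, so Mei controls Oakfield.
So Mei already controls Oakfield before the transaction.
After the purchase, Mei's direct stake in Oakfield rises to 45% + 24% = 69%, and Vireo's stake falls to 6%.
Mei controlled Oakfield already, so this is not a new person acquiring control; every other person's position is unchanged or reduced.
No new person acquires control, so the clause is not triggered.

No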